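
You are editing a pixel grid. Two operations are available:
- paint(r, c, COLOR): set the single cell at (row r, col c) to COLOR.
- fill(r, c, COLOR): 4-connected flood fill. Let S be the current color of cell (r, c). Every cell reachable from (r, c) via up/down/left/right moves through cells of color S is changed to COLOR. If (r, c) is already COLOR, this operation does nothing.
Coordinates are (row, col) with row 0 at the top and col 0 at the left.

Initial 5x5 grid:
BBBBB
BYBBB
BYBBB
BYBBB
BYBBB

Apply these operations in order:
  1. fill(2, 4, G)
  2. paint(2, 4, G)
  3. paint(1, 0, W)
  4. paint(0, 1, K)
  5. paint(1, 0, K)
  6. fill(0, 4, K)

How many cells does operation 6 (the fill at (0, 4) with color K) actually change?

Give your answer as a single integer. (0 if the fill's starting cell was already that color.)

After op 1 fill(2,4,G) [21 cells changed]:
GGGGG
GYGGG
GYGGG
GYGGG
GYGGG
After op 2 paint(2,4,G):
GGGGG
GYGGG
GYGGG
GYGGG
GYGGG
After op 3 paint(1,0,W):
GGGGG
WYGGG
GYGGG
GYGGG
GYGGG
After op 4 paint(0,1,K):
GKGGG
WYGGG
GYGGG
GYGGG
GYGGG
After op 5 paint(1,0,K):
GKGGG
KYGGG
GYGGG
GYGGG
GYGGG
After op 6 fill(0,4,K) [15 cells changed]:
GKKKK
KYKKK
GYKKK
GYKKK
GYKKK

Answer: 15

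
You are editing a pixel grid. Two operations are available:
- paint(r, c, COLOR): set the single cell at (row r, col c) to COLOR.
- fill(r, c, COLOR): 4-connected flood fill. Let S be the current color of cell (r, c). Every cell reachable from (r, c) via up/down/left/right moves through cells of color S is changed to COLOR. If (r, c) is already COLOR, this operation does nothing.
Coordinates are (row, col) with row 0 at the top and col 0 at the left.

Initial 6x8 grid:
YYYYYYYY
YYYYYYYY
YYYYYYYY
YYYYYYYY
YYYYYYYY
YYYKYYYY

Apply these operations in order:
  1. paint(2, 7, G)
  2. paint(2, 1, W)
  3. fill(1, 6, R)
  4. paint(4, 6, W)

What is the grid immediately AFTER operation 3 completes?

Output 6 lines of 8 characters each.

Answer: RRRRRRRR
RRRRRRRR
RWRRRRRG
RRRRRRRR
RRRRRRRR
RRRKRRRR

Derivation:
After op 1 paint(2,7,G):
YYYYYYYY
YYYYYYYY
YYYYYYYG
YYYYYYYY
YYYYYYYY
YYYKYYYY
After op 2 paint(2,1,W):
YYYYYYYY
YYYYYYYY
YWYYYYYG
YYYYYYYY
YYYYYYYY
YYYKYYYY
After op 3 fill(1,6,R) [45 cells changed]:
RRRRRRRR
RRRRRRRR
RWRRRRRG
RRRRRRRR
RRRRRRRR
RRRKRRRR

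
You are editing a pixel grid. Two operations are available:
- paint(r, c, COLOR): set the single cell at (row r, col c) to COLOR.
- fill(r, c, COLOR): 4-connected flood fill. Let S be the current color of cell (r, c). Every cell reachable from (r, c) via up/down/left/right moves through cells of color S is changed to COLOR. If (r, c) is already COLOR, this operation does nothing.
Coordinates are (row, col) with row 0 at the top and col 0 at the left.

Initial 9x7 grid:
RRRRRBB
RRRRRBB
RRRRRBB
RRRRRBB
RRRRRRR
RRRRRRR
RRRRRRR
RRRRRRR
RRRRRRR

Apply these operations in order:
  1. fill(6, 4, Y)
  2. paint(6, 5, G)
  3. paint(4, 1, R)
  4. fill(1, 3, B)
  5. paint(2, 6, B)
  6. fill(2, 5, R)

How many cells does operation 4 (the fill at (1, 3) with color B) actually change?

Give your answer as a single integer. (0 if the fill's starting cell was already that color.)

Answer: 53

Derivation:
After op 1 fill(6,4,Y) [55 cells changed]:
YYYYYBB
YYYYYBB
YYYYYBB
YYYYYBB
YYYYYYY
YYYYYYY
YYYYYYY
YYYYYYY
YYYYYYY
After op 2 paint(6,5,G):
YYYYYBB
YYYYYBB
YYYYYBB
YYYYYBB
YYYYYYY
YYYYYYY
YYYYYGY
YYYYYYY
YYYYYYY
After op 3 paint(4,1,R):
YYYYYBB
YYYYYBB
YYYYYBB
YYYYYBB
YRYYYYY
YYYYYYY
YYYYYGY
YYYYYYY
YYYYYYY
After op 4 fill(1,3,B) [53 cells changed]:
BBBBBBB
BBBBBBB
BBBBBBB
BBBBBBB
BRBBBBB
BBBBBBB
BBBBBGB
BBBBBBB
BBBBBBB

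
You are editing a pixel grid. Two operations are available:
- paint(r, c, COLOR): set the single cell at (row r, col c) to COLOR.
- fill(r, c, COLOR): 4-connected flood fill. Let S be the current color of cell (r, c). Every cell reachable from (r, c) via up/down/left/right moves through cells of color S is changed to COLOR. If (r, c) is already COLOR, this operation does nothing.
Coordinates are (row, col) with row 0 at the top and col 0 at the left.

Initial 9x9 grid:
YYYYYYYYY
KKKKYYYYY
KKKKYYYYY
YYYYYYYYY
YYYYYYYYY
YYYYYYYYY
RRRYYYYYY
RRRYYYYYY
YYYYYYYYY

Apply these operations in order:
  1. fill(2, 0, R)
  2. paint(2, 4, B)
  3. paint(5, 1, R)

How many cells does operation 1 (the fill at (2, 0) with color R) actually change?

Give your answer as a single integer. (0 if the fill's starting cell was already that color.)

Answer: 8

Derivation:
After op 1 fill(2,0,R) [8 cells changed]:
YYYYYYYYY
RRRRYYYYY
RRRRYYYYY
YYYYYYYYY
YYYYYYYYY
YYYYYYYYY
RRRYYYYYY
RRRYYYYYY
YYYYYYYYY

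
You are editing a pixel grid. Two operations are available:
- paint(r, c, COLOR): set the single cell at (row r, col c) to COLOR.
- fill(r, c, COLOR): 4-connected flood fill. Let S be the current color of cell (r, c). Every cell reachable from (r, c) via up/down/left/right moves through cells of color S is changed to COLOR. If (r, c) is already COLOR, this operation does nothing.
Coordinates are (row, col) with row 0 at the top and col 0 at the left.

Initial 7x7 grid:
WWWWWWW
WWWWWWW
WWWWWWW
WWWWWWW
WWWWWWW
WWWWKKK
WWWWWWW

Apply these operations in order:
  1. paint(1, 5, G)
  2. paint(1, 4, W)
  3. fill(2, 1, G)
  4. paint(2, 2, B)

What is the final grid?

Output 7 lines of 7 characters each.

Answer: GGGGGGG
GGGGGGG
GGBGGGG
GGGGGGG
GGGGGGG
GGGGKKK
GGGGGGG

Derivation:
After op 1 paint(1,5,G):
WWWWWWW
WWWWWGW
WWWWWWW
WWWWWWW
WWWWWWW
WWWWKKK
WWWWWWW
After op 2 paint(1,4,W):
WWWWWWW
WWWWWGW
WWWWWWW
WWWWWWW
WWWWWWW
WWWWKKK
WWWWWWW
After op 3 fill(2,1,G) [45 cells changed]:
GGGGGGG
GGGGGGG
GGGGGGG
GGGGGGG
GGGGGGG
GGGGKKK
GGGGGGG
After op 4 paint(2,2,B):
GGGGGGG
GGGGGGG
GGBGGGG
GGGGGGG
GGGGGGG
GGGGKKK
GGGGGGG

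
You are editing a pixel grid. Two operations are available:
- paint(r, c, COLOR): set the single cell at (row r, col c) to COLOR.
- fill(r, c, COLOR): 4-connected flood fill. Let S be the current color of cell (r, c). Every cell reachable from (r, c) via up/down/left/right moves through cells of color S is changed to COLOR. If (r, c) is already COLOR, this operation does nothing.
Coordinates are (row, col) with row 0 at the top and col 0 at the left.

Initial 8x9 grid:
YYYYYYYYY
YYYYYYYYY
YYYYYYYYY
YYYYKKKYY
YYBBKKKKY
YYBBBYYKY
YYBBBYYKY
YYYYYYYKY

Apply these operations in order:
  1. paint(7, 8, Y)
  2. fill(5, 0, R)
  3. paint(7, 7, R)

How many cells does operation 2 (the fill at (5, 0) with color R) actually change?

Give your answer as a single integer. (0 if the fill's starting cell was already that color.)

After op 1 paint(7,8,Y):
YYYYYYYYY
YYYYYYYYY
YYYYYYYYY
YYYYKKKYY
YYBBKKKKY
YYBBBYYKY
YYBBBYYKY
YYYYYYYKY
After op 2 fill(5,0,R) [54 cells changed]:
RRRRRRRRR
RRRRRRRRR
RRRRRRRRR
RRRRKKKRR
RRBBKKKKR
RRBBBRRKR
RRBBBRRKR
RRRRRRRKR

Answer: 54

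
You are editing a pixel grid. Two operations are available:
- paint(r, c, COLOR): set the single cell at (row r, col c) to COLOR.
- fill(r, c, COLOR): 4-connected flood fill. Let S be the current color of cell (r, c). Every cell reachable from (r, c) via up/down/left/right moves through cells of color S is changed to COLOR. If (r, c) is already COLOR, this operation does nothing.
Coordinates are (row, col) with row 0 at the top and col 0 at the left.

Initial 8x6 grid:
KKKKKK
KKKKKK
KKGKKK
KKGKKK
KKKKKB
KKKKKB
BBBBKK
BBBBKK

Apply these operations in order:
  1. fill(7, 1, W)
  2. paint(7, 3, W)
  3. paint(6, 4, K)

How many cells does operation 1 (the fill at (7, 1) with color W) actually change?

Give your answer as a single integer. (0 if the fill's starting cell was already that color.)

After op 1 fill(7,1,W) [8 cells changed]:
KKKKKK
KKKKKK
KKGKKK
KKGKKK
KKKKKB
KKKKKB
WWWWKK
WWWWKK

Answer: 8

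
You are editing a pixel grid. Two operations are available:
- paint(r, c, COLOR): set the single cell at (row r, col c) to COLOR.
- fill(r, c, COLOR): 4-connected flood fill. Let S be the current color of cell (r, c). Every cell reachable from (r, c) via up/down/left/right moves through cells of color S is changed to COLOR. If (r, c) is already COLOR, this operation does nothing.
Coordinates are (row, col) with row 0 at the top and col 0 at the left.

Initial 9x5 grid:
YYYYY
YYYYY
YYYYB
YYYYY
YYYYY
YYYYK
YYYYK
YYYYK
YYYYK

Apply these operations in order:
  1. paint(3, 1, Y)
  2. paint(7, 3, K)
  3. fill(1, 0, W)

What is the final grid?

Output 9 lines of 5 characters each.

Answer: WWWWW
WWWWW
WWWWB
WWWWW
WWWWW
WWWWK
WWWWK
WWWKK
WWWWK

Derivation:
After op 1 paint(3,1,Y):
YYYYY
YYYYY
YYYYB
YYYYY
YYYYY
YYYYK
YYYYK
YYYYK
YYYYK
After op 2 paint(7,3,K):
YYYYY
YYYYY
YYYYB
YYYYY
YYYYY
YYYYK
YYYYK
YYYKK
YYYYK
After op 3 fill(1,0,W) [39 cells changed]:
WWWWW
WWWWW
WWWWB
WWWWW
WWWWW
WWWWK
WWWWK
WWWKK
WWWWK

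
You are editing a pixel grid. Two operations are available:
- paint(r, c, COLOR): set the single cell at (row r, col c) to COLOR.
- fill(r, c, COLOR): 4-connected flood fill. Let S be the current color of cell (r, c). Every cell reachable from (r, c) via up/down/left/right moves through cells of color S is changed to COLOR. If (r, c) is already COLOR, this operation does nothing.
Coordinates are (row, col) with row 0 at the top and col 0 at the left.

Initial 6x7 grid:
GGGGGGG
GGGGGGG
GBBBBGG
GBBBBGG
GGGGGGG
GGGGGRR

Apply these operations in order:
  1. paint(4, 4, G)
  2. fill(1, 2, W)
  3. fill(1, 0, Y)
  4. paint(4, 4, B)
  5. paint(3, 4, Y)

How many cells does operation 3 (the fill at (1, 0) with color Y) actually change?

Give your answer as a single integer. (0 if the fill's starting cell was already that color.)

Answer: 32

Derivation:
After op 1 paint(4,4,G):
GGGGGGG
GGGGGGG
GBBBBGG
GBBBBGG
GGGGGGG
GGGGGRR
After op 2 fill(1,2,W) [32 cells changed]:
WWWWWWW
WWWWWWW
WBBBBWW
WBBBBWW
WWWWWWW
WWWWWRR
After op 3 fill(1,0,Y) [32 cells changed]:
YYYYYYY
YYYYYYY
YBBBBYY
YBBBBYY
YYYYYYY
YYYYYRR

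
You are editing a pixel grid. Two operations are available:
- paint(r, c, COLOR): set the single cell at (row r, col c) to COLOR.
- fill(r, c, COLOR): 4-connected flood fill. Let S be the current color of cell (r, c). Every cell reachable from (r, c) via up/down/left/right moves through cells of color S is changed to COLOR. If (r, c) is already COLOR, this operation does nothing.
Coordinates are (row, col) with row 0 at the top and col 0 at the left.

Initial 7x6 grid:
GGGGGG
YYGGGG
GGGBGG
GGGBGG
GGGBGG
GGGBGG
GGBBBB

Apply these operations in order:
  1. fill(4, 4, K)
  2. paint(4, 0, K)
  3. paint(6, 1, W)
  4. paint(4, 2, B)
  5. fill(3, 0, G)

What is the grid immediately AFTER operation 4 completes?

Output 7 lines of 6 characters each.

After op 1 fill(4,4,K) [32 cells changed]:
KKKKKK
YYKKKK
KKKBKK
KKKBKK
KKKBKK
KKKBKK
KKBBBB
After op 2 paint(4,0,K):
KKKKKK
YYKKKK
KKKBKK
KKKBKK
KKKBKK
KKKBKK
KKBBBB
After op 3 paint(6,1,W):
KKKKKK
YYKKKK
KKKBKK
KKKBKK
KKKBKK
KKKBKK
KWBBBB
After op 4 paint(4,2,B):
KKKKKK
YYKKKK
KKKBKK
KKKBKK
KKBBKK
KKKBKK
KWBBBB

Answer: KKKKKK
YYKKKK
KKKBKK
KKKBKK
KKBBKK
KKKBKK
KWBBBB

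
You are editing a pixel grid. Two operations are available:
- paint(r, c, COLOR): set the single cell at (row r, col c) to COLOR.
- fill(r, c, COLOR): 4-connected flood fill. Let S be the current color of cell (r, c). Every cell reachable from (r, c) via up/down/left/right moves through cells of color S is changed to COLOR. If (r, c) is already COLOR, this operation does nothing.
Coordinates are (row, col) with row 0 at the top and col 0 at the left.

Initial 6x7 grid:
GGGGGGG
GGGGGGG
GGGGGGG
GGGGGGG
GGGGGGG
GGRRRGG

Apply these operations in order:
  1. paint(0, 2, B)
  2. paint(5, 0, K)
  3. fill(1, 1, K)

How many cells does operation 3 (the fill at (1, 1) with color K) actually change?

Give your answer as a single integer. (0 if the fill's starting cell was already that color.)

Answer: 37

Derivation:
After op 1 paint(0,2,B):
GGBGGGG
GGGGGGG
GGGGGGG
GGGGGGG
GGGGGGG
GGRRRGG
After op 2 paint(5,0,K):
GGBGGGG
GGGGGGG
GGGGGGG
GGGGGGG
GGGGGGG
KGRRRGG
After op 3 fill(1,1,K) [37 cells changed]:
KKBKKKK
KKKKKKK
KKKKKKK
KKKKKKK
KKKKKKK
KKRRRKK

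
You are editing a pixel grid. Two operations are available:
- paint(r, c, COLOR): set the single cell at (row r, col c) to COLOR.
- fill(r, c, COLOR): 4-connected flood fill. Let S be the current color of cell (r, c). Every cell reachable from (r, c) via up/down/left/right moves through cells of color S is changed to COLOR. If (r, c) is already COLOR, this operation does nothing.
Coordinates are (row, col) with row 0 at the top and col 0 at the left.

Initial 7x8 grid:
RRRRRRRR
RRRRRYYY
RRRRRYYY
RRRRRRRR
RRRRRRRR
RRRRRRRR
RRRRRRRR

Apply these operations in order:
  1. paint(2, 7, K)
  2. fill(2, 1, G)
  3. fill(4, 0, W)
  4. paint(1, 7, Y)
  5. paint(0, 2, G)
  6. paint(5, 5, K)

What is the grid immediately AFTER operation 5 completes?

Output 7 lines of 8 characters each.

After op 1 paint(2,7,K):
RRRRRRRR
RRRRRYYY
RRRRRYYK
RRRRRRRR
RRRRRRRR
RRRRRRRR
RRRRRRRR
After op 2 fill(2,1,G) [50 cells changed]:
GGGGGGGG
GGGGGYYY
GGGGGYYK
GGGGGGGG
GGGGGGGG
GGGGGGGG
GGGGGGGG
After op 3 fill(4,0,W) [50 cells changed]:
WWWWWWWW
WWWWWYYY
WWWWWYYK
WWWWWWWW
WWWWWWWW
WWWWWWWW
WWWWWWWW
After op 4 paint(1,7,Y):
WWWWWWWW
WWWWWYYY
WWWWWYYK
WWWWWWWW
WWWWWWWW
WWWWWWWW
WWWWWWWW
After op 5 paint(0,2,G):
WWGWWWWW
WWWWWYYY
WWWWWYYK
WWWWWWWW
WWWWWWWW
WWWWWWWW
WWWWWWWW

Answer: WWGWWWWW
WWWWWYYY
WWWWWYYK
WWWWWWWW
WWWWWWWW
WWWWWWWW
WWWWWWWW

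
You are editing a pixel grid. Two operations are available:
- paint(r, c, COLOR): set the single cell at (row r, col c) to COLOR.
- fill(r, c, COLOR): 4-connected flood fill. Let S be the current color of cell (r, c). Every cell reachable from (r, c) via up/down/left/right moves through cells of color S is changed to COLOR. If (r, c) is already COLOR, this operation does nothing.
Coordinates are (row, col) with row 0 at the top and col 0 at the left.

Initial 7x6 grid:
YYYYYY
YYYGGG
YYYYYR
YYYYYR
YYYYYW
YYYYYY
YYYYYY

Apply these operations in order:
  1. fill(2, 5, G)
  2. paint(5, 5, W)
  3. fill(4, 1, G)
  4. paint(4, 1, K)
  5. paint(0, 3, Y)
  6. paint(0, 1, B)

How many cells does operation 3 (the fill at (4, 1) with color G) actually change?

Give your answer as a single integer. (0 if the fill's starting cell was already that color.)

Answer: 35

Derivation:
After op 1 fill(2,5,G) [2 cells changed]:
YYYYYY
YYYGGG
YYYYYG
YYYYYG
YYYYYW
YYYYYY
YYYYYY
After op 2 paint(5,5,W):
YYYYYY
YYYGGG
YYYYYG
YYYYYG
YYYYYW
YYYYYW
YYYYYY
After op 3 fill(4,1,G) [35 cells changed]:
GGGGGG
GGGGGG
GGGGGG
GGGGGG
GGGGGW
GGGGGW
GGGGGG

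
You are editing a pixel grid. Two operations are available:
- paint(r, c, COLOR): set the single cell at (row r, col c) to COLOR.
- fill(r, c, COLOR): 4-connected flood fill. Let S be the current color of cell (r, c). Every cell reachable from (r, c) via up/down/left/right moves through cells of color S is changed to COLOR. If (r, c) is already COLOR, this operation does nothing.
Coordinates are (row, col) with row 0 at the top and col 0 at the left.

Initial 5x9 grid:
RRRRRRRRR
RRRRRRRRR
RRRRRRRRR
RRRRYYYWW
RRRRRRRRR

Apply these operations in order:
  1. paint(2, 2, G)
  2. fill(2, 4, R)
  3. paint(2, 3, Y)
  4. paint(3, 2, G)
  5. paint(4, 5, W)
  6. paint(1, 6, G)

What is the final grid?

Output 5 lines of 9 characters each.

Answer: RRRRRRRRR
RRRRRRGRR
RRGYRRRRR
RRGRYYYWW
RRRRRWRRR

Derivation:
After op 1 paint(2,2,G):
RRRRRRRRR
RRRRRRRRR
RRGRRRRRR
RRRRYYYWW
RRRRRRRRR
After op 2 fill(2,4,R) [0 cells changed]:
RRRRRRRRR
RRRRRRRRR
RRGRRRRRR
RRRRYYYWW
RRRRRRRRR
After op 3 paint(2,3,Y):
RRRRRRRRR
RRRRRRRRR
RRGYRRRRR
RRRRYYYWW
RRRRRRRRR
After op 4 paint(3,2,G):
RRRRRRRRR
RRRRRRRRR
RRGYRRRRR
RRGRYYYWW
RRRRRRRRR
After op 5 paint(4,5,W):
RRRRRRRRR
RRRRRRRRR
RRGYRRRRR
RRGRYYYWW
RRRRRWRRR
After op 6 paint(1,6,G):
RRRRRRRRR
RRRRRRGRR
RRGYRRRRR
RRGRYYYWW
RRRRRWRRR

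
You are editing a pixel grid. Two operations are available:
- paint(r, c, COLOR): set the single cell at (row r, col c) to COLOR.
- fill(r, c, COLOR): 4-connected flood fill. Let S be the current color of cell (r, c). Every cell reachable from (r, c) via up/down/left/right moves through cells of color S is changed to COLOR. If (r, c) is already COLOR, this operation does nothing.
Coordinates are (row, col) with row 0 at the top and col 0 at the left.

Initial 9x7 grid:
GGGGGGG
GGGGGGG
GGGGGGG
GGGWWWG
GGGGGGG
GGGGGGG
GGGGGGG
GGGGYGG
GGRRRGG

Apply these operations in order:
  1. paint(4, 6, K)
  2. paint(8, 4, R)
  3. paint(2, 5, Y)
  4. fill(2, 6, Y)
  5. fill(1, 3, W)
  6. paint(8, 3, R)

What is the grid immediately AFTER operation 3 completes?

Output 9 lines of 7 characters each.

After op 1 paint(4,6,K):
GGGGGGG
GGGGGGG
GGGGGGG
GGGWWWG
GGGGGGK
GGGGGGG
GGGGGGG
GGGGYGG
GGRRRGG
After op 2 paint(8,4,R):
GGGGGGG
GGGGGGG
GGGGGGG
GGGWWWG
GGGGGGK
GGGGGGG
GGGGGGG
GGGGYGG
GGRRRGG
After op 3 paint(2,5,Y):
GGGGGGG
GGGGGGG
GGGGGYG
GGGWWWG
GGGGGGK
GGGGGGG
GGGGGGG
GGGGYGG
GGRRRGG

Answer: GGGGGGG
GGGGGGG
GGGGGYG
GGGWWWG
GGGGGGK
GGGGGGG
GGGGGGG
GGGGYGG
GGRRRGG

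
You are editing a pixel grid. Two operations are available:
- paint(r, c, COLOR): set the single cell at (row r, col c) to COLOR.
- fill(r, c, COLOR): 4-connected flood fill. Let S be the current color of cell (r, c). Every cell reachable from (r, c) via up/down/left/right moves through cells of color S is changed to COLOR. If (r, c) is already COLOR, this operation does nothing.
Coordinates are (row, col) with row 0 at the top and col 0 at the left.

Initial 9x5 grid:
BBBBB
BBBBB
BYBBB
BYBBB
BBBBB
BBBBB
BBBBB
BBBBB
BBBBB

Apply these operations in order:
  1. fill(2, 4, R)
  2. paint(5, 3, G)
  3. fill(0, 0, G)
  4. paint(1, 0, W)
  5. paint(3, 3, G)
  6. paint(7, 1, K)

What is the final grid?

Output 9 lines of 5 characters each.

Answer: GGGGG
WGGGG
GYGGG
GYGGG
GGGGG
GGGGG
GGGGG
GKGGG
GGGGG

Derivation:
After op 1 fill(2,4,R) [43 cells changed]:
RRRRR
RRRRR
RYRRR
RYRRR
RRRRR
RRRRR
RRRRR
RRRRR
RRRRR
After op 2 paint(5,3,G):
RRRRR
RRRRR
RYRRR
RYRRR
RRRRR
RRRGR
RRRRR
RRRRR
RRRRR
After op 3 fill(0,0,G) [42 cells changed]:
GGGGG
GGGGG
GYGGG
GYGGG
GGGGG
GGGGG
GGGGG
GGGGG
GGGGG
After op 4 paint(1,0,W):
GGGGG
WGGGG
GYGGG
GYGGG
GGGGG
GGGGG
GGGGG
GGGGG
GGGGG
After op 5 paint(3,3,G):
GGGGG
WGGGG
GYGGG
GYGGG
GGGGG
GGGGG
GGGGG
GGGGG
GGGGG
After op 6 paint(7,1,K):
GGGGG
WGGGG
GYGGG
GYGGG
GGGGG
GGGGG
GGGGG
GKGGG
GGGGG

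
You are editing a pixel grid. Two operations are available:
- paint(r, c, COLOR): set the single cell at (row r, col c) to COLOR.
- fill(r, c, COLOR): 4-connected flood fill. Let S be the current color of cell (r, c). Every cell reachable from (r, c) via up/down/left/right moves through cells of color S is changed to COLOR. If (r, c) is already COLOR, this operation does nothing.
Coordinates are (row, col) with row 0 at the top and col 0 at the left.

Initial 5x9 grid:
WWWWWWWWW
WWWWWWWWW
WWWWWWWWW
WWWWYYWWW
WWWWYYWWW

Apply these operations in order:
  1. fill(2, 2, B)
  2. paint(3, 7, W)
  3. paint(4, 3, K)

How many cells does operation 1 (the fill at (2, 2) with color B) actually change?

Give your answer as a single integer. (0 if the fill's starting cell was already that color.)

After op 1 fill(2,2,B) [41 cells changed]:
BBBBBBBBB
BBBBBBBBB
BBBBBBBBB
BBBBYYBBB
BBBBYYBBB

Answer: 41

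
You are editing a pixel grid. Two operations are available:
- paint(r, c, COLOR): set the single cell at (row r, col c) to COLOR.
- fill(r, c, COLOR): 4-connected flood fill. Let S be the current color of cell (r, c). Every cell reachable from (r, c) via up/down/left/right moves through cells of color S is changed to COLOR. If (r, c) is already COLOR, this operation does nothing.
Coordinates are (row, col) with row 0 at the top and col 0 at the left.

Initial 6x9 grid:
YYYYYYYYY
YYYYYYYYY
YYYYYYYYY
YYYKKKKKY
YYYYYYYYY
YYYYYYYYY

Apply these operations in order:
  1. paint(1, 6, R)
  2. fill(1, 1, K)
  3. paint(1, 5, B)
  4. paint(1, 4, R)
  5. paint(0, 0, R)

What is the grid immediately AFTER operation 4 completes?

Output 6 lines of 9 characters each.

Answer: KKKKKKKKK
KKKKRBRKK
KKKKKKKKK
KKKKKKKKK
KKKKKKKKK
KKKKKKKKK

Derivation:
After op 1 paint(1,6,R):
YYYYYYYYY
YYYYYYRYY
YYYYYYYYY
YYYKKKKKY
YYYYYYYYY
YYYYYYYYY
After op 2 fill(1,1,K) [48 cells changed]:
KKKKKKKKK
KKKKKKRKK
KKKKKKKKK
KKKKKKKKK
KKKKKKKKK
KKKKKKKKK
After op 3 paint(1,5,B):
KKKKKKKKK
KKKKKBRKK
KKKKKKKKK
KKKKKKKKK
KKKKKKKKK
KKKKKKKKK
After op 4 paint(1,4,R):
KKKKKKKKK
KKKKRBRKK
KKKKKKKKK
KKKKKKKKK
KKKKKKKKK
KKKKKKKKK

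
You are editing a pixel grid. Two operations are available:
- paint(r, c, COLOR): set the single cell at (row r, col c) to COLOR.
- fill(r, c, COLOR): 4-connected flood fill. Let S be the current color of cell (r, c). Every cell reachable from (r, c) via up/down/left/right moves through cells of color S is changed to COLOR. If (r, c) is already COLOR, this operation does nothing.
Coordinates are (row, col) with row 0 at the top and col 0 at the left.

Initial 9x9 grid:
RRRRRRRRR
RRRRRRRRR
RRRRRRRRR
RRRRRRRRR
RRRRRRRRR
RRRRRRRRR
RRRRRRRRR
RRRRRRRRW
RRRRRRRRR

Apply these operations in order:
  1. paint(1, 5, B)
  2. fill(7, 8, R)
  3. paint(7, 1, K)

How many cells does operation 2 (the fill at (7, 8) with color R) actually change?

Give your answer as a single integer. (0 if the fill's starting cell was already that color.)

After op 1 paint(1,5,B):
RRRRRRRRR
RRRRRBRRR
RRRRRRRRR
RRRRRRRRR
RRRRRRRRR
RRRRRRRRR
RRRRRRRRR
RRRRRRRRW
RRRRRRRRR
After op 2 fill(7,8,R) [1 cells changed]:
RRRRRRRRR
RRRRRBRRR
RRRRRRRRR
RRRRRRRRR
RRRRRRRRR
RRRRRRRRR
RRRRRRRRR
RRRRRRRRR
RRRRRRRRR

Answer: 1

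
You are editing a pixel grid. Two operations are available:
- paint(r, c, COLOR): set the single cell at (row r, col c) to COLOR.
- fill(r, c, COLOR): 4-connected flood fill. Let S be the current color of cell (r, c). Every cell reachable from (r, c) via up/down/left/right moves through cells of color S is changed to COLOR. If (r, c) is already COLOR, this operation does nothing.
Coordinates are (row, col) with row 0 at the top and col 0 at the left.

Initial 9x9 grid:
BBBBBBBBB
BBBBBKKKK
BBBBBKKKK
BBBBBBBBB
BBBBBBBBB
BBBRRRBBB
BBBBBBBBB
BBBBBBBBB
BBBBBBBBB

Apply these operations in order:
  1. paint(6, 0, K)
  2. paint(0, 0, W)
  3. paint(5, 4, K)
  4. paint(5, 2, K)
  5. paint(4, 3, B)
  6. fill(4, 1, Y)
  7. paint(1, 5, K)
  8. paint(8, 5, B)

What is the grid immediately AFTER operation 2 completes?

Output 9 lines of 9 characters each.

After op 1 paint(6,0,K):
BBBBBBBBB
BBBBBKKKK
BBBBBKKKK
BBBBBBBBB
BBBBBBBBB
BBBRRRBBB
KBBBBBBBB
BBBBBBBBB
BBBBBBBBB
After op 2 paint(0,0,W):
WBBBBBBBB
BBBBBKKKK
BBBBBKKKK
BBBBBBBBB
BBBBBBBBB
BBBRRRBBB
KBBBBBBBB
BBBBBBBBB
BBBBBBBBB

Answer: WBBBBBBBB
BBBBBKKKK
BBBBBKKKK
BBBBBBBBB
BBBBBBBBB
BBBRRRBBB
KBBBBBBBB
BBBBBBBBB
BBBBBBBBB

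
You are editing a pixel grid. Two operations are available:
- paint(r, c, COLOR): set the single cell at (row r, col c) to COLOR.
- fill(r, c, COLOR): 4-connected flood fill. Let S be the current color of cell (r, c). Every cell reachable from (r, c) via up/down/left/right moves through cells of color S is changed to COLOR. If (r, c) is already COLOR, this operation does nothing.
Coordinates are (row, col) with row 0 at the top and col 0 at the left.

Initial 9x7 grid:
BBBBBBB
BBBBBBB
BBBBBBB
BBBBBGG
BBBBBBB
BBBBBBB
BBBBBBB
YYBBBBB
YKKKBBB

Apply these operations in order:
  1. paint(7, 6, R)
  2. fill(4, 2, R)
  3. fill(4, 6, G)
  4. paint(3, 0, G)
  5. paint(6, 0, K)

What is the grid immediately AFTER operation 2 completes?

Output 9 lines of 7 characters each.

After op 1 paint(7,6,R):
BBBBBBB
BBBBBBB
BBBBBBB
BBBBBGG
BBBBBBB
BBBBBBB
BBBBBBB
YYBBBBR
YKKKBBB
After op 2 fill(4,2,R) [54 cells changed]:
RRRRRRR
RRRRRRR
RRRRRRR
RRRRRGG
RRRRRRR
RRRRRRR
RRRRRRR
YYRRRRR
YKKKRRR

Answer: RRRRRRR
RRRRRRR
RRRRRRR
RRRRRGG
RRRRRRR
RRRRRRR
RRRRRRR
YYRRRRR
YKKKRRR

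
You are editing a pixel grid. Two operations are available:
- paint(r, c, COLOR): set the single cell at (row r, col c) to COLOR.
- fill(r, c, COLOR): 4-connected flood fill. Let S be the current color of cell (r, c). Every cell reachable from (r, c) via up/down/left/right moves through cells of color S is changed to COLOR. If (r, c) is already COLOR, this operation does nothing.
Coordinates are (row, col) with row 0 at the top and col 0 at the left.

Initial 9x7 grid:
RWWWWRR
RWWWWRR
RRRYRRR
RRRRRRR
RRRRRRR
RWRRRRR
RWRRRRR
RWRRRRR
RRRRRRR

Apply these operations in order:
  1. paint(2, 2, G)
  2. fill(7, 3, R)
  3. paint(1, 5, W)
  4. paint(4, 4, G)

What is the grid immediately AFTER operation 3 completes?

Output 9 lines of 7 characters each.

Answer: RWWWWRR
RWWWWWR
RRGYRRR
RRRRRRR
RRRRRRR
RWRRRRR
RWRRRRR
RWRRRRR
RRRRRRR

Derivation:
After op 1 paint(2,2,G):
RWWWWRR
RWWWWRR
RRGYRRR
RRRRRRR
RRRRRRR
RWRRRRR
RWRRRRR
RWRRRRR
RRRRRRR
After op 2 fill(7,3,R) [0 cells changed]:
RWWWWRR
RWWWWRR
RRGYRRR
RRRRRRR
RRRRRRR
RWRRRRR
RWRRRRR
RWRRRRR
RRRRRRR
After op 3 paint(1,5,W):
RWWWWRR
RWWWWWR
RRGYRRR
RRRRRRR
RRRRRRR
RWRRRRR
RWRRRRR
RWRRRRR
RRRRRRR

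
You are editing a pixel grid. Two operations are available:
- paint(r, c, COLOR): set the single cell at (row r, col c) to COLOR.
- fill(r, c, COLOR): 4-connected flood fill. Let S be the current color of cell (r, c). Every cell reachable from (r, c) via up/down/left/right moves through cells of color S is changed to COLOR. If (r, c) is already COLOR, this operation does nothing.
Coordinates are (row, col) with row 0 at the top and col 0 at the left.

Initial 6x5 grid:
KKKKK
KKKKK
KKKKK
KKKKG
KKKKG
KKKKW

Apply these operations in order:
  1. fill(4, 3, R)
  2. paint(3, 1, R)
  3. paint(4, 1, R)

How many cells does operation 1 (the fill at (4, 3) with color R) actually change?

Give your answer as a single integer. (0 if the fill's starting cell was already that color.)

Answer: 27

Derivation:
After op 1 fill(4,3,R) [27 cells changed]:
RRRRR
RRRRR
RRRRR
RRRRG
RRRRG
RRRRW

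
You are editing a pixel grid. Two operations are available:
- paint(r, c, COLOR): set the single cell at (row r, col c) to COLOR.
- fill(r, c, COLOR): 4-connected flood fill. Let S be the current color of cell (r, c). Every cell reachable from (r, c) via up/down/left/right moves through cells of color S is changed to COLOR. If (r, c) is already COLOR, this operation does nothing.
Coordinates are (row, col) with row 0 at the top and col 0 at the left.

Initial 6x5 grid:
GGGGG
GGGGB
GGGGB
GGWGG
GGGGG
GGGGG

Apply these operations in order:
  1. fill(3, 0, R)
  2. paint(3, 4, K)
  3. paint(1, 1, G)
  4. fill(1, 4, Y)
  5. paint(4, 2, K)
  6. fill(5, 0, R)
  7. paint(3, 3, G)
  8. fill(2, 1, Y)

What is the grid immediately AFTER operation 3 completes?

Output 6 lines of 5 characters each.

Answer: RRRRR
RGRRB
RRRRB
RRWRK
RRRRR
RRRRR

Derivation:
After op 1 fill(3,0,R) [27 cells changed]:
RRRRR
RRRRB
RRRRB
RRWRR
RRRRR
RRRRR
After op 2 paint(3,4,K):
RRRRR
RRRRB
RRRRB
RRWRK
RRRRR
RRRRR
After op 3 paint(1,1,G):
RRRRR
RGRRB
RRRRB
RRWRK
RRRRR
RRRRR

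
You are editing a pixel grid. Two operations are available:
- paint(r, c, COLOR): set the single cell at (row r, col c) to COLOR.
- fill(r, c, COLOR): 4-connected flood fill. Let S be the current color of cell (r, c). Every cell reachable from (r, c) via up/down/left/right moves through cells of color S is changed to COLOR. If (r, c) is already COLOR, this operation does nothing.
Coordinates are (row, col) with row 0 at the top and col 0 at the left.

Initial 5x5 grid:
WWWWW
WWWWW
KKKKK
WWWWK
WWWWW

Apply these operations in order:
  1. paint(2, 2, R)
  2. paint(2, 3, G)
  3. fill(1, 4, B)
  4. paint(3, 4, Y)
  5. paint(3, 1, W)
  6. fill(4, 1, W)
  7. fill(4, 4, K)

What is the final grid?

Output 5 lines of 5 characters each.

After op 1 paint(2,2,R):
WWWWW
WWWWW
KKRKK
WWWWK
WWWWW
After op 2 paint(2,3,G):
WWWWW
WWWWW
KKRGK
WWWWK
WWWWW
After op 3 fill(1,4,B) [10 cells changed]:
BBBBB
BBBBB
KKRGK
WWWWK
WWWWW
After op 4 paint(3,4,Y):
BBBBB
BBBBB
KKRGK
WWWWY
WWWWW
After op 5 paint(3,1,W):
BBBBB
BBBBB
KKRGK
WWWWY
WWWWW
After op 6 fill(4,1,W) [0 cells changed]:
BBBBB
BBBBB
KKRGK
WWWWY
WWWWW
After op 7 fill(4,4,K) [9 cells changed]:
BBBBB
BBBBB
KKRGK
KKKKY
KKKKK

Answer: BBBBB
BBBBB
KKRGK
KKKKY
KKKKK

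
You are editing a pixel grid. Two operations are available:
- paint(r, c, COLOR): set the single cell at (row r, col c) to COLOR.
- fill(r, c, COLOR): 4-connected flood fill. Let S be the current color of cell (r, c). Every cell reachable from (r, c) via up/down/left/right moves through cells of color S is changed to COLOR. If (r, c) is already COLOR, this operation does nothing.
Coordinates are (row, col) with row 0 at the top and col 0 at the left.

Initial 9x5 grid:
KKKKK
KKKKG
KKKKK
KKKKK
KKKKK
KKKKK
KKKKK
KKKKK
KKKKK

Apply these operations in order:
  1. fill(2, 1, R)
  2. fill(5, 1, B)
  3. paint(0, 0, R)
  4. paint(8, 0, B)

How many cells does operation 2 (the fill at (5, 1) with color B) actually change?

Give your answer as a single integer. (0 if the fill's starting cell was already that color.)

Answer: 44

Derivation:
After op 1 fill(2,1,R) [44 cells changed]:
RRRRR
RRRRG
RRRRR
RRRRR
RRRRR
RRRRR
RRRRR
RRRRR
RRRRR
After op 2 fill(5,1,B) [44 cells changed]:
BBBBB
BBBBG
BBBBB
BBBBB
BBBBB
BBBBB
BBBBB
BBBBB
BBBBB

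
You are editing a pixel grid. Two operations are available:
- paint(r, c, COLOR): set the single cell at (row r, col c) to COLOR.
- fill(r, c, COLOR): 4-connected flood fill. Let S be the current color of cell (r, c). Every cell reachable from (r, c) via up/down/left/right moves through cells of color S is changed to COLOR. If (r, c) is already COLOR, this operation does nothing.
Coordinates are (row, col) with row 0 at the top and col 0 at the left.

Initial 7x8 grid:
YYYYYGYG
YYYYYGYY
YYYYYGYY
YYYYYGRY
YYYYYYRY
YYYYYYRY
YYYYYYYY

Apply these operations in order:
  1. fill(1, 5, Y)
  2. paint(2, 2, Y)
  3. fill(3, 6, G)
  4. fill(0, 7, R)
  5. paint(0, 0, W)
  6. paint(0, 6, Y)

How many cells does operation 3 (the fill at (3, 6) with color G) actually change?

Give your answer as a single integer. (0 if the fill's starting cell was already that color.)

After op 1 fill(1,5,Y) [4 cells changed]:
YYYYYYYG
YYYYYYYY
YYYYYYYY
YYYYYYRY
YYYYYYRY
YYYYYYRY
YYYYYYYY
After op 2 paint(2,2,Y):
YYYYYYYG
YYYYYYYY
YYYYYYYY
YYYYYYRY
YYYYYYRY
YYYYYYRY
YYYYYYYY
After op 3 fill(3,6,G) [3 cells changed]:
YYYYYYYG
YYYYYYYY
YYYYYYYY
YYYYYYGY
YYYYYYGY
YYYYYYGY
YYYYYYYY

Answer: 3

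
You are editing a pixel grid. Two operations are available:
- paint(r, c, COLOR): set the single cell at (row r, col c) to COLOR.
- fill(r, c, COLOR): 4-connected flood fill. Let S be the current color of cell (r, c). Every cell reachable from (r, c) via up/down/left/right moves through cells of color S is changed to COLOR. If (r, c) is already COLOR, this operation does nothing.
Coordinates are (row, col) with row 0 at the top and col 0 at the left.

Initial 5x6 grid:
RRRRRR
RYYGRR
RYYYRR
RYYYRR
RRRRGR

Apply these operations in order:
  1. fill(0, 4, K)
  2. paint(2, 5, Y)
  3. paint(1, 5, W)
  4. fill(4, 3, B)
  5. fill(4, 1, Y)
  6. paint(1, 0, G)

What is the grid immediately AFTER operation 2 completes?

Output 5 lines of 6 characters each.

After op 1 fill(0,4,K) [20 cells changed]:
KKKKKK
KYYGKK
KYYYKK
KYYYKK
KKKKGK
After op 2 paint(2,5,Y):
KKKKKK
KYYGKK
KYYYKY
KYYYKK
KKKKGK

Answer: KKKKKK
KYYGKK
KYYYKY
KYYYKK
KKKKGK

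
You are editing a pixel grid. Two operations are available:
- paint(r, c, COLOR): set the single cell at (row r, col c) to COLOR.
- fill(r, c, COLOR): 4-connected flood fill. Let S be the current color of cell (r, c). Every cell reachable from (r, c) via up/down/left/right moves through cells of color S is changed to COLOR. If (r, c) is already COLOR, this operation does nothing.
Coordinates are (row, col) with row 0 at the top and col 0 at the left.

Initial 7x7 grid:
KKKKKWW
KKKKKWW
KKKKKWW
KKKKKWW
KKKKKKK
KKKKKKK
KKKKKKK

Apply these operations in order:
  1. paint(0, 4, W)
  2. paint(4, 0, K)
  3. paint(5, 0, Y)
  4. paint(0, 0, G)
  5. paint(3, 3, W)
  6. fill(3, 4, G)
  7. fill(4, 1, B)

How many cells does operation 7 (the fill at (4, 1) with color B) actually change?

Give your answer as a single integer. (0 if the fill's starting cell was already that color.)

After op 1 paint(0,4,W):
KKKKWWW
KKKKKWW
KKKKKWW
KKKKKWW
KKKKKKK
KKKKKKK
KKKKKKK
After op 2 paint(4,0,K):
KKKKWWW
KKKKKWW
KKKKKWW
KKKKKWW
KKKKKKK
KKKKKKK
KKKKKKK
After op 3 paint(5,0,Y):
KKKKWWW
KKKKKWW
KKKKKWW
KKKKKWW
KKKKKKK
YKKKKKK
KKKKKKK
After op 4 paint(0,0,G):
GKKKWWW
KKKKKWW
KKKKKWW
KKKKKWW
KKKKKKK
YKKKKKK
KKKKKKK
After op 5 paint(3,3,W):
GKKKWWW
KKKKKWW
KKKKKWW
KKKWKWW
KKKKKKK
YKKKKKK
KKKKKKK
After op 6 fill(3,4,G) [37 cells changed]:
GGGGWWW
GGGGGWW
GGGGGWW
GGGWGWW
GGGGGGG
YGGGGGG
GGGGGGG
After op 7 fill(4,1,B) [38 cells changed]:
BBBBWWW
BBBBBWW
BBBBBWW
BBBWBWW
BBBBBBB
YBBBBBB
BBBBBBB

Answer: 38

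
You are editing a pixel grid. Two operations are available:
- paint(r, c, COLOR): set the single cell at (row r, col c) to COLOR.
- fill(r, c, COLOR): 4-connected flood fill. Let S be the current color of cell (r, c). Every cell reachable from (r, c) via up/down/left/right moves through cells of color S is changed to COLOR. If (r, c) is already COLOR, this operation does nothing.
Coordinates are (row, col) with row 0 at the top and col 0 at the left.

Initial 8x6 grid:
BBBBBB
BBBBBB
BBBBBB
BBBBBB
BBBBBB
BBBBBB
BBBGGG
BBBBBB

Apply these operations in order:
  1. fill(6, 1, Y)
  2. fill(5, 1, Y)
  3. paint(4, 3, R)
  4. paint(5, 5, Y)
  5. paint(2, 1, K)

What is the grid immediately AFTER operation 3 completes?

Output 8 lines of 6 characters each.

Answer: YYYYYY
YYYYYY
YYYYYY
YYYYYY
YYYRYY
YYYYYY
YYYGGG
YYYYYY

Derivation:
After op 1 fill(6,1,Y) [45 cells changed]:
YYYYYY
YYYYYY
YYYYYY
YYYYYY
YYYYYY
YYYYYY
YYYGGG
YYYYYY
After op 2 fill(5,1,Y) [0 cells changed]:
YYYYYY
YYYYYY
YYYYYY
YYYYYY
YYYYYY
YYYYYY
YYYGGG
YYYYYY
After op 3 paint(4,3,R):
YYYYYY
YYYYYY
YYYYYY
YYYYYY
YYYRYY
YYYYYY
YYYGGG
YYYYYY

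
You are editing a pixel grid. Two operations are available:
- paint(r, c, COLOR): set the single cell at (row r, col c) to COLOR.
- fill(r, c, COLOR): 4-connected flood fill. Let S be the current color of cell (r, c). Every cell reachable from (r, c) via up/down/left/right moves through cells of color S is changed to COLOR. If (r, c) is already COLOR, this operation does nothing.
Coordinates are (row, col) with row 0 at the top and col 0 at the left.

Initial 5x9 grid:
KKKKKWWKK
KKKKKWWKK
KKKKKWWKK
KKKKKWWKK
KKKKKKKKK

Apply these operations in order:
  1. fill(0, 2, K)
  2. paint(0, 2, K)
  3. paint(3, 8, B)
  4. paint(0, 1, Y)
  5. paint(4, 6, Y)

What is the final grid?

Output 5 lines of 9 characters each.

Answer: KYKKKWWKK
KKKKKWWKK
KKKKKWWKK
KKKKKWWKB
KKKKKKYKK

Derivation:
After op 1 fill(0,2,K) [0 cells changed]:
KKKKKWWKK
KKKKKWWKK
KKKKKWWKK
KKKKKWWKK
KKKKKKKKK
After op 2 paint(0,2,K):
KKKKKWWKK
KKKKKWWKK
KKKKKWWKK
KKKKKWWKK
KKKKKKKKK
After op 3 paint(3,8,B):
KKKKKWWKK
KKKKKWWKK
KKKKKWWKK
KKKKKWWKB
KKKKKKKKK
After op 4 paint(0,1,Y):
KYKKKWWKK
KKKKKWWKK
KKKKKWWKK
KKKKKWWKB
KKKKKKKKK
After op 5 paint(4,6,Y):
KYKKKWWKK
KKKKKWWKK
KKKKKWWKK
KKKKKWWKB
KKKKKKYKK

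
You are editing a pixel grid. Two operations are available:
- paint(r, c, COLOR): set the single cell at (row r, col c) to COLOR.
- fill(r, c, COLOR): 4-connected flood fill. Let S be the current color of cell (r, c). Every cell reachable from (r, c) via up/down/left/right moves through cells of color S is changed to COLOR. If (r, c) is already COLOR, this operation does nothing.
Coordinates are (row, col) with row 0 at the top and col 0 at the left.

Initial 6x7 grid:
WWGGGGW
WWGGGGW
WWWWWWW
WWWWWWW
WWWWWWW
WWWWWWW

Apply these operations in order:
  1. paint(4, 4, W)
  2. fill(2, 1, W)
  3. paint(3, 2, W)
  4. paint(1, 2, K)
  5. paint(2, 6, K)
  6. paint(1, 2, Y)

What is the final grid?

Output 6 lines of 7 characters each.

Answer: WWGGGGW
WWYGGGW
WWWWWWK
WWWWWWW
WWWWWWW
WWWWWWW

Derivation:
After op 1 paint(4,4,W):
WWGGGGW
WWGGGGW
WWWWWWW
WWWWWWW
WWWWWWW
WWWWWWW
After op 2 fill(2,1,W) [0 cells changed]:
WWGGGGW
WWGGGGW
WWWWWWW
WWWWWWW
WWWWWWW
WWWWWWW
After op 3 paint(3,2,W):
WWGGGGW
WWGGGGW
WWWWWWW
WWWWWWW
WWWWWWW
WWWWWWW
After op 4 paint(1,2,K):
WWGGGGW
WWKGGGW
WWWWWWW
WWWWWWW
WWWWWWW
WWWWWWW
After op 5 paint(2,6,K):
WWGGGGW
WWKGGGW
WWWWWWK
WWWWWWW
WWWWWWW
WWWWWWW
After op 6 paint(1,2,Y):
WWGGGGW
WWYGGGW
WWWWWWK
WWWWWWW
WWWWWWW
WWWWWWW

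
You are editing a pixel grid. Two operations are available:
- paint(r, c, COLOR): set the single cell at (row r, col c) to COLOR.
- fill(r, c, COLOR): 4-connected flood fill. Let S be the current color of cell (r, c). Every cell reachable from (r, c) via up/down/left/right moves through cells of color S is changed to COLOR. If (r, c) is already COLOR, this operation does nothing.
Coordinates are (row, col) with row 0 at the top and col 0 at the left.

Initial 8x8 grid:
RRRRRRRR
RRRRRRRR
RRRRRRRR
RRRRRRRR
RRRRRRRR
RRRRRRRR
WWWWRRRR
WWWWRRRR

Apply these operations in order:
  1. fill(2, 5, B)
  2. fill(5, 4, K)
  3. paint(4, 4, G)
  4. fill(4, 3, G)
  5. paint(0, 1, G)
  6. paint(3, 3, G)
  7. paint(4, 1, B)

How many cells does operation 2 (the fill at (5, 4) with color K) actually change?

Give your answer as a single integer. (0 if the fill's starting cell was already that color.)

After op 1 fill(2,5,B) [56 cells changed]:
BBBBBBBB
BBBBBBBB
BBBBBBBB
BBBBBBBB
BBBBBBBB
BBBBBBBB
WWWWBBBB
WWWWBBBB
After op 2 fill(5,4,K) [56 cells changed]:
KKKKKKKK
KKKKKKKK
KKKKKKKK
KKKKKKKK
KKKKKKKK
KKKKKKKK
WWWWKKKK
WWWWKKKK

Answer: 56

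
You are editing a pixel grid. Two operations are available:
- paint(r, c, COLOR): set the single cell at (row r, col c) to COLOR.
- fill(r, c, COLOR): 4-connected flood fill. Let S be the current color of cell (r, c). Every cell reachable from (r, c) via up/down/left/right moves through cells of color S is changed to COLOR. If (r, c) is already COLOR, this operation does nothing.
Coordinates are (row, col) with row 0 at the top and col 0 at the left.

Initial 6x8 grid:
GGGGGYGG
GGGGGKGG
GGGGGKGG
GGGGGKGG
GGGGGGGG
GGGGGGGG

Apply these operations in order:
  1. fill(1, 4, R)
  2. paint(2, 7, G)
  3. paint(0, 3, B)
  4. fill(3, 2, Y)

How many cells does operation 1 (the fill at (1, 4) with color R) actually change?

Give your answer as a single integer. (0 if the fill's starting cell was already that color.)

Answer: 44

Derivation:
After op 1 fill(1,4,R) [44 cells changed]:
RRRRRYRR
RRRRRKRR
RRRRRKRR
RRRRRKRR
RRRRRRRR
RRRRRRRR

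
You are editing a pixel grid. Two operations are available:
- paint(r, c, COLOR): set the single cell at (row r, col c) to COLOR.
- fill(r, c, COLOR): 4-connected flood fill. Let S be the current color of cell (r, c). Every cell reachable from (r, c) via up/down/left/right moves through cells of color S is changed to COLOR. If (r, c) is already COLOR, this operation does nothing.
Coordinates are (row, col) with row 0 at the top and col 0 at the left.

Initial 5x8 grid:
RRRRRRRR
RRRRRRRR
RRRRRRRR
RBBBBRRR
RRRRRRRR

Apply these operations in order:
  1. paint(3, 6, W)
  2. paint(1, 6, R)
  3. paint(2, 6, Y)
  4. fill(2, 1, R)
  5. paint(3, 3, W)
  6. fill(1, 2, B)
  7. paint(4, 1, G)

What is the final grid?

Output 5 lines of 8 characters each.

Answer: BBBBBBBB
BBBBBBBB
BBBBBBYB
BBBWBBWB
BGBBBBBB

Derivation:
After op 1 paint(3,6,W):
RRRRRRRR
RRRRRRRR
RRRRRRRR
RBBBBRWR
RRRRRRRR
After op 2 paint(1,6,R):
RRRRRRRR
RRRRRRRR
RRRRRRRR
RBBBBRWR
RRRRRRRR
After op 3 paint(2,6,Y):
RRRRRRRR
RRRRRRRR
RRRRRRYR
RBBBBRWR
RRRRRRRR
After op 4 fill(2,1,R) [0 cells changed]:
RRRRRRRR
RRRRRRRR
RRRRRRYR
RBBBBRWR
RRRRRRRR
After op 5 paint(3,3,W):
RRRRRRRR
RRRRRRRR
RRRRRRYR
RBBWBRWR
RRRRRRRR
After op 6 fill(1,2,B) [34 cells changed]:
BBBBBBBB
BBBBBBBB
BBBBBBYB
BBBWBBWB
BBBBBBBB
After op 7 paint(4,1,G):
BBBBBBBB
BBBBBBBB
BBBBBBYB
BBBWBBWB
BGBBBBBB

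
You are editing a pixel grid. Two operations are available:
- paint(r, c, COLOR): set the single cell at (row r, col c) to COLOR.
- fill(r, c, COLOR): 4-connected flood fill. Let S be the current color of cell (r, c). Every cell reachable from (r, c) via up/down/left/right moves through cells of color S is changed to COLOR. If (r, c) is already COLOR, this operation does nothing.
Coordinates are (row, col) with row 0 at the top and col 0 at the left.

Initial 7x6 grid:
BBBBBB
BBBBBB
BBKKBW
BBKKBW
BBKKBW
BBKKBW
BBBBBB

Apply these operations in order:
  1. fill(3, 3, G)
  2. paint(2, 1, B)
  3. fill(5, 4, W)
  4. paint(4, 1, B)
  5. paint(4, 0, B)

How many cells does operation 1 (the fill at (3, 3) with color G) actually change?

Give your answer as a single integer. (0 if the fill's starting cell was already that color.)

After op 1 fill(3,3,G) [8 cells changed]:
BBBBBB
BBBBBB
BBGGBW
BBGGBW
BBGGBW
BBGGBW
BBBBBB

Answer: 8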